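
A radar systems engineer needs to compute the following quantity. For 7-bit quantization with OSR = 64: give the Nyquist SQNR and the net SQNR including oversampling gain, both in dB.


Step 1 — baseline SQNR at Nyquist:
SQNR_base = 6.02*N + 1.76
          = 6.02*7 + 1.76
          = 43.9 dB

Step 2 — oversampling processing gain:
G = 10*log10(OSR) = 10*log10(64) = 18.06 dB

Step 3 — total:
SQNR_total = 43.9 + 18.06 = 61.96 dB

Base SQNR = 43.9 dB; oversampled SQNR = 61.96 dB


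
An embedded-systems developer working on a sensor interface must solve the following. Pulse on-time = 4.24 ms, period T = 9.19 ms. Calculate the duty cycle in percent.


Duty cycle as a percentage:
DC = (t_on / T) * 100
   = (4.24 / 9.19) * 100
   = 0.461371 * 100
   = 46.14 %

46.14 %


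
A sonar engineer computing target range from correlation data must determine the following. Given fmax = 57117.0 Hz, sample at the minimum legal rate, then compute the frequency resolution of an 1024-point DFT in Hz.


Step 1 — Nyquist sampling rate:
fs = 2 * fmax = 2 * 57117.0 = 114234.0 Hz

Step 2 — DFT bin spacing:
df = fs / N = 114234.0 / 1024 = 111.5566 Hz

111.5566 Hz


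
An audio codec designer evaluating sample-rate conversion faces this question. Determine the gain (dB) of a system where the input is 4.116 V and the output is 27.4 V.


Voltage gain in dB:
G = 20 * log10(Vout / Vin)
  = 20 * log10(27.4 / 4.116)
  = 20 * log10(6.656948)
  = 20 * 0.823275
  = 16.47 dB

16.47 dB


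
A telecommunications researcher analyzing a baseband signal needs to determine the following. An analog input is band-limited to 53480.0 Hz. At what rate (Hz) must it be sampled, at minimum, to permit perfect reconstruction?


The Nyquist rate is twice the maximum frequency component.
fs_min = 2 * fmax
      = 2 * 53480.0
      = 106960.0 Hz

106960.0


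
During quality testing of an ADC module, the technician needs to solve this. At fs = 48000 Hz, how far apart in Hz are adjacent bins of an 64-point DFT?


DFT frequency resolution:
df = fs / N
   = 48000 / 64
   = 750.0 Hz

750.0 Hz


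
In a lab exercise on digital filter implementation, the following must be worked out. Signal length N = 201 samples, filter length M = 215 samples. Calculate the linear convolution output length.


Linear convolution output length:
L = N + M - 1
  = 201 + 215 - 1
  = 415 samples

415


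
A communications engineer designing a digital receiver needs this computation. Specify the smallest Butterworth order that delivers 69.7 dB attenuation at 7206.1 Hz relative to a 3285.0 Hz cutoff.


Butterworth filter order formula:
n = log10(10^(A/10) - 1) / (2 * log10(f_stop/f_pass))
10^(69.7/10) - 1 = 9332542.008
f_stop/f_pass = 7206.1 / 3285.0 = 2.1936
n = 10.215 -> ceil = 11

11


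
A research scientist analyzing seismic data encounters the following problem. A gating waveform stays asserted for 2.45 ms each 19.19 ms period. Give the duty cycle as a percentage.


Duty cycle as a percentage:
DC = (t_on / T) * 100
   = (2.45 / 19.19) * 100
   = 0.127671 * 100
   = 12.77 %

12.77 %


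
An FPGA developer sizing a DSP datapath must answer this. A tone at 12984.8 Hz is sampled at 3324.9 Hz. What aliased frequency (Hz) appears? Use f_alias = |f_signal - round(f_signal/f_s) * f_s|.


Compute the nearest integer multiple of fs to the signal:
n = round(12984.8 / 3324.9) = 4
f_alias = |12984.8 - 4 * 3324.9|
        = |12984.8 - 13299.6|
        = 314.8 Hz

314.8


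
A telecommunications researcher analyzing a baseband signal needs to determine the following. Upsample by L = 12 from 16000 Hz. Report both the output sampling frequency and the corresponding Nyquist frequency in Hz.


Step 1 — output sample rate after interpolation by L:
fs_out = L * fs_in = 12 * 16000 = 192000 Hz

Step 2 — Nyquist frequency of the output stream:
f_Nyq = fs_out / 2 = 192000 / 2 = 96000.0 Hz

fs_out = 192000 Hz; f_Nyquist = 96000.0 Hz


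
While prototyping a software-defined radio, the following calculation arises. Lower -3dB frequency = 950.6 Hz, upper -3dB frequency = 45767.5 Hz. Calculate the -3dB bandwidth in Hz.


Bandwidth is the difference of -3dB frequencies:
BW = f_high - f_low
   = 45767.5 - 950.6
   = 44816.9 Hz

44816.9 Hz


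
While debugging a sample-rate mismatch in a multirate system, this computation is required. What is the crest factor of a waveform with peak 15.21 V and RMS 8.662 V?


Crest factor is the ratio of peak to RMS:
CF = V_peak / V_rms
   = 15.21 / 8.662
   = 1.7559

1.7559


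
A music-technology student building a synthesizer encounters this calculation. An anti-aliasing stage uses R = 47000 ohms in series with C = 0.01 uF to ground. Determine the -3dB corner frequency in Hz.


Cutoff frequency of a first-order RC filter:
fc = 1 / (2 * pi * R * C)
C = 0.01 uF = 1e-08 F
fc = 1 / (2 * pi * 47000 * 1e-08)
   = 1 / 0.0029530970943744
   = 338.627538 Hz

338.627538 Hz


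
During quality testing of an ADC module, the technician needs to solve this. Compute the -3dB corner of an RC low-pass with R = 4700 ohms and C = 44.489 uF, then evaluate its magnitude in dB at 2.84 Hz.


Step 1 — cutoff frequency:
fc = 1 / (2*pi*R*C)
C = 44.489 uF = 4.4489e-05 F
fc = 1 / (2*pi*4700*4.4489e-05)
   = 0.761149 Hz

Step 2 — magnitude at f = 2.84 Hz:
|H(f)| = 1 / sqrt(1 + (f/fc)^2)
f/fc = 2.84 / 0.761149 = 3.731201
|H| = 1 / sqrt(1 + 13.921861) = 0.258874
|H|_dB = 20*log10(0.258874) = -11.74 dB

fc = 0.761149 Hz; |H(2.84 Hz)| = -11.74 dB


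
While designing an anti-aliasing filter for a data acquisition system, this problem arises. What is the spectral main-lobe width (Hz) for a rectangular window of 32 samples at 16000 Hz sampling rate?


Main lobe width for a rectangular window:
Width = 2 * fs / N
      = 2 * 16000 / 32
      = 32000 / 32
      = 1000.0 Hz

1000.0 Hz


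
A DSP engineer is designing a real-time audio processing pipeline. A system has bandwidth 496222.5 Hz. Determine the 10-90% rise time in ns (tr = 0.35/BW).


Rise time from bandwidth relationship:
tr = 0.35 / BW
   = 0.35 / 496222.5
   = 7.053287588e-07 s
   = 705.3288 ns

705.3288 ns


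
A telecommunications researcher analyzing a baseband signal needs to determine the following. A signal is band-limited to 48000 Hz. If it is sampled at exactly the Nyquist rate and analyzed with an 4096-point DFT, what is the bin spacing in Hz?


Step 1 — Nyquist sampling rate:
fs = 2 * fmax = 2 * 48000 = 96000 Hz

Step 2 — DFT bin spacing:
df = fs / N = 96000 / 4096 = 23.4375 Hz

23.4375 Hz


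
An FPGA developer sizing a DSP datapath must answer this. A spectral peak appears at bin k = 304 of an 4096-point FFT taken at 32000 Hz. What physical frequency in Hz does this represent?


Frequency of DFT bin k:
f_k = k * fs / N
    = 304 * 32000 / 4096
    = 9728000 / 4096
    = 2375.0 Hz

2375.0 Hz


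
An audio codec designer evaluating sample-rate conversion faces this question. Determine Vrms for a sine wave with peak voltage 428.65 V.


RMS voltage for a sinusoidal waveform:
V_rms = V_peak / sqrt(2)
      = 428.65 / 1.414214
      = 303.101 V

303.101 V


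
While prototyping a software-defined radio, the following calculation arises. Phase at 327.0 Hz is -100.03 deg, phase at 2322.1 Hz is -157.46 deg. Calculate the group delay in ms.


Group delay from phase difference:
tau = -d(phi)/d(omega)
d(phi) = -57.43 deg = -1.002343 rad
d(omega) = 2*pi*(2322.1 - 327.0) = 12535.583 rad/s
tau = -(-1.002343) / 12535.583
    = 0.08 ms

0.08 ms


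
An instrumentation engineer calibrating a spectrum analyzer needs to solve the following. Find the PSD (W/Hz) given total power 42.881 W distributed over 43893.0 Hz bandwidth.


Power spectral density:
PSD = P / BW
    = 42.881 / 43893.0
    = 0.00097694 W/Hz

0.00097694 W/Hz


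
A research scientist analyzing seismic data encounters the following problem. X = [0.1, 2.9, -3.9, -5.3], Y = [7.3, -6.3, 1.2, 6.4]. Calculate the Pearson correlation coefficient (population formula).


Pearson correlation coefficient (population):
r = cov(X,Y) / (std(X) * std(Y))
Mean X = -1.55, Mean Y = 2.15
Cov(X,Y) = -10.7025
Std(X) = 3.244611, Std(Y) = 5.405784
r = -0.6102

-0.6102


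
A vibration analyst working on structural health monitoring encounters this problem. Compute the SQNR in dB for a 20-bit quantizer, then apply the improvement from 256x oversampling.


Step 1 — baseline SQNR at Nyquist:
SQNR_base = 6.02*N + 1.76
          = 6.02*20 + 1.76
          = 122.16 dB

Step 2 — oversampling processing gain:
G = 10*log10(OSR) = 10*log10(256) = 24.08 dB

Step 3 — total:
SQNR_total = 122.16 + 24.08 = 146.24 dB

Base SQNR = 122.16 dB; oversampled SQNR = 146.24 dB


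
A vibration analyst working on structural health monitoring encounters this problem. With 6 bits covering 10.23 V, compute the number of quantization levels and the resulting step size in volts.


Step 1 — number of quantization levels:
L = 2^N = 2^6 = 64

Step 2 — LSB step size:
delta = Vfs / L
      = 10.23 / 64
      = 0.15984375 V

Levels = 64; step size = 0.15984375 V


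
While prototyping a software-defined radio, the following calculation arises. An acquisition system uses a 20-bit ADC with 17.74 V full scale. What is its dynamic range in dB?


Dynamic range from full-scale to LSB:
V_min = V_max / 2^bits = 17.74 / 2^20
DR = 20 * log10(V_max / V_min)
   = 20 * log10(2^20)
   = 20 * 20 * log10(2)
   = 120.41 dB

120.41 dB


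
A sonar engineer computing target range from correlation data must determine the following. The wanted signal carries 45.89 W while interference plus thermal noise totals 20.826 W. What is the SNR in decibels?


SNR in decibels:
SNR = 10 * log10(Ps / Pn)
    = 10 * log10(45.89 / 20.826)
    = 10 * log10(2.2035)
    = 10 * 0.3431
    = 3.43 dB

3.43 dB


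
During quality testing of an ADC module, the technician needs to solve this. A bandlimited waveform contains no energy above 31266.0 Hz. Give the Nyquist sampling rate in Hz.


The Nyquist rate is twice the maximum frequency component.
fs_min = 2 * fmax
      = 2 * 31266.0
      = 62532.0 Hz

62532.0


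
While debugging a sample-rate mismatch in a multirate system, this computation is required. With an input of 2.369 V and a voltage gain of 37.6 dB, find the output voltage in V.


Output voltage from dB gain:
V_out = V_in * 10^(gain_dB / 20)
      = 2.369 * 10^(37.6 / 20)
      = 2.369 * 75.857758
      = 179.707 V

179.707 V


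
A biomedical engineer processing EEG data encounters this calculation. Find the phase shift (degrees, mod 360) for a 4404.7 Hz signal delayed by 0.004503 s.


Phase shift from frequency and time delay:
phi = 360 * f * t_delay
    = 360 * 4404.7 * 0.004503
    = 7140.37 degrees
    mod 360 = 300.37 degrees

300.37 degrees


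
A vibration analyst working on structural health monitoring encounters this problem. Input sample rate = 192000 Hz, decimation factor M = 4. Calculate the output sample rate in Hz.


Decimation reduces the sample rate:
fs_out = fs_in / M
       = 192000 / 4
       = 48000.0 Hz

48000.0 Hz


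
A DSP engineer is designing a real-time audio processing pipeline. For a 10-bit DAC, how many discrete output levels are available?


Number of quantization levels = 2^N
= 2^10
= 1024

1024


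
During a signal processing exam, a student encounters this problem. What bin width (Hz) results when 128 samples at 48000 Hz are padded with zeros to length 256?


Frequency resolution after zero-padding:
N_padded = 128 * 2 = 256
df = fs / N_padded
   = 48000 / 256
   = 187.5 Hz

187.5 Hz


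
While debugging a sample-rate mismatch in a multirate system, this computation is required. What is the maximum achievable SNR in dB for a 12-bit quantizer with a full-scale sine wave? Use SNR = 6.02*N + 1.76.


Theoretical SNR for a full-scale sinusoid:
SNR = 6.02 * N + 1.76
    = 6.02 * 12 + 1.76
    = 72.24 + 1.76
    = 74.0 dB

74.0 dB


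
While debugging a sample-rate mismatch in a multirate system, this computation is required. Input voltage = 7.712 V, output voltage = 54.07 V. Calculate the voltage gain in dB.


Voltage gain in dB:
G = 20 * log10(Vout / Vin)
  = 20 * log10(54.07 / 7.712)
  = 20 * log10(7.011151)
  = 20 * 0.845789
  = 16.92 dB

16.92 dB


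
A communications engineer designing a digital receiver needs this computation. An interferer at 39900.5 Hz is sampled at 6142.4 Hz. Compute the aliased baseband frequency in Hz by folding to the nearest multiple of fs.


Compute the nearest integer multiple of fs to the signal:
n = round(39900.5 / 6142.4) = 6
f_alias = |39900.5 - 6 * 6142.4|
        = |39900.5 - 36854.4|
        = 3046.1 Hz

3046.1


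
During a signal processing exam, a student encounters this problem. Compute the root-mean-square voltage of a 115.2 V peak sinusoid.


RMS voltage for a sinusoidal waveform:
V_rms = V_peak / sqrt(2)
      = 115.2 / 1.414214
      = 81.459 V

81.459 V


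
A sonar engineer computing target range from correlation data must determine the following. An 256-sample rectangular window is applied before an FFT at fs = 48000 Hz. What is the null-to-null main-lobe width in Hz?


Main lobe width for a rectangular window:
Width = 2 * fs / N
      = 2 * 48000 / 256
      = 96000 / 256
      = 375.0 Hz

375.0 Hz


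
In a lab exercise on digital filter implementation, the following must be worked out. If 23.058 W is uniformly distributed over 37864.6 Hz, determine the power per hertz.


Power spectral density:
PSD = P / BW
    = 23.058 / 37864.6
    = 0.00060896 W/Hz

0.00060896 W/Hz


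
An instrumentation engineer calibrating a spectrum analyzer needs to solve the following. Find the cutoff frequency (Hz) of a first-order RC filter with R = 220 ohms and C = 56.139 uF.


Cutoff frequency of a first-order RC filter:
fc = 1 / (2 * pi * R * C)
C = 56.139 uF = 5.6139e-05 F
fc = 1 / (2 * pi * 220 * 5.6139e-05)
   = 1 / 0.077600982791146
   = 12.886435 Hz

12.886435 Hz


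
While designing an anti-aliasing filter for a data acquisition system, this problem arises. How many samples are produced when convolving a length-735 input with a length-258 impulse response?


Linear convolution output length:
L = N + M - 1
  = 735 + 258 - 1
  = 992 samples

992


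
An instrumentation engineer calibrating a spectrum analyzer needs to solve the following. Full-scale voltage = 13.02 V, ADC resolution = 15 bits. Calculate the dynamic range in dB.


Dynamic range from full-scale to LSB:
V_min = V_max / 2^bits = 13.02 / 2^15
DR = 20 * log10(V_max / V_min)
   = 20 * log10(2^15)
   = 20 * 15 * log10(2)
   = 90.31 dB

90.31 dB


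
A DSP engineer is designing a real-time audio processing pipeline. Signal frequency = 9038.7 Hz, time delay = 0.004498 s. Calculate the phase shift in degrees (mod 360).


Phase shift from frequency and time delay:
phi = 360 * f * t_delay
    = 360 * 9038.7 * 0.004498
    = 14636.19 degrees
    mod 360 = 236.19 degrees

236.19 degrees


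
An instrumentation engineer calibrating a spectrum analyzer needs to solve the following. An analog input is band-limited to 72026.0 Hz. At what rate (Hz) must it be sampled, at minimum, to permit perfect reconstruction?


The Nyquist rate is twice the maximum frequency component.
fs_min = 2 * fmax
      = 2 * 72026.0
      = 144052.0 Hz

144052.0


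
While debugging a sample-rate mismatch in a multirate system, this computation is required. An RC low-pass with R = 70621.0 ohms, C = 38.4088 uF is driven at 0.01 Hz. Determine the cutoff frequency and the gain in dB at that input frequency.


Step 1 — cutoff frequency:
fc = 1 / (2*pi*R*C)
C = 38.4088 uF = 3.84088e-05 F
fc = 1 / (2*pi*70621.0*3.84088e-05)
   = 0.0586753 Hz

Step 2 — magnitude at f = 0.01 Hz:
|H(f)| = 1 / sqrt(1 + (f/fc)^2)
f/fc = 0.01 / 0.0586753 = 0.170429
|H| = 1 / sqrt(1 + 0.029046) = 0.9857859
|H|_dB = 20*log10(0.9857859) = -0.12 dB

fc = 0.0586753 Hz; |H(0.01 Hz)| = -0.12 dB


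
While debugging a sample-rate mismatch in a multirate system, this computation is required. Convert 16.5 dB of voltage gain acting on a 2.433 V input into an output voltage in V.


Output voltage from dB gain:
V_out = V_in * 10^(gain_dB / 20)
      = 2.433 * 10^(16.5 / 20)
      = 2.433 * 6.683439
      = 16.2608 V

16.2608 V


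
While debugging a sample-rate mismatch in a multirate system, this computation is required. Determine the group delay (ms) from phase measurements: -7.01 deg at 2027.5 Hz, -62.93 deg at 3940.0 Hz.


Group delay from phase difference:
tau = -d(phi)/d(omega)
d(phi) = -55.92 deg = -0.975988 rad
d(omega) = 2*pi*(3940.0 - 2027.5) = 12016.5919 rad/s
tau = -(-0.975988) / 12016.5919
    = 0.0812 ms

0.0812 ms


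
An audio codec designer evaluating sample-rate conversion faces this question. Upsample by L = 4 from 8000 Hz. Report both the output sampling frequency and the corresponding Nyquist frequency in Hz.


Step 1 — output sample rate after interpolation by L:
fs_out = L * fs_in = 4 * 8000 = 32000 Hz

Step 2 — Nyquist frequency of the output stream:
f_Nyq = fs_out / 2 = 32000 / 2 = 16000.0 Hz

fs_out = 32000 Hz; f_Nyquist = 16000.0 Hz


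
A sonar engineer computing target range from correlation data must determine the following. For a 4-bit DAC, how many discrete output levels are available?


Number of quantization levels = 2^N
= 2^4
= 16

16


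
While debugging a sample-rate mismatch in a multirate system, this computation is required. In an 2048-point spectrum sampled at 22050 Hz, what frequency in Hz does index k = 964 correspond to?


Frequency of DFT bin k:
f_k = k * fs / N
    = 964 * 22050 / 2048
    = 21256200 / 2048
    = 10379.004 Hz

10379.004 Hz


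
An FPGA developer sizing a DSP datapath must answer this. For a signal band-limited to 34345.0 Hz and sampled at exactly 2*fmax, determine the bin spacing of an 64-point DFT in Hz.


Step 1 — Nyquist sampling rate:
fs = 2 * fmax = 2 * 34345.0 = 68690.0 Hz

Step 2 — DFT bin spacing:
df = fs / N = 68690.0 / 64 = 1073.2812 Hz

1073.2812 Hz


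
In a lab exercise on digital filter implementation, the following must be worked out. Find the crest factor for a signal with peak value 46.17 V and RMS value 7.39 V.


Crest factor is the ratio of peak to RMS:
CF = V_peak / V_rms
   = 46.17 / 7.39
   = 6.2476

6.2476


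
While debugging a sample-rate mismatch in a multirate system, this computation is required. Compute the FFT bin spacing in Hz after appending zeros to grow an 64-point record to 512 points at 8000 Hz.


Frequency resolution after zero-padding:
N_padded = 64 * 8 = 512
df = fs / N_padded
   = 8000 / 512
   = 15.625 Hz

15.625 Hz


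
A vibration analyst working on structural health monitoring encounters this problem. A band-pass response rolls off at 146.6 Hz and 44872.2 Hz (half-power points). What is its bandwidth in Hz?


Bandwidth is the difference of -3dB frequencies:
BW = f_high - f_low
   = 44872.2 - 146.6
   = 44725.6 Hz

44725.6 Hz


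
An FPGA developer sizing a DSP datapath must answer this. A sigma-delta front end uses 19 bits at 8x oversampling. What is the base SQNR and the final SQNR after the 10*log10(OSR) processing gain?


Step 1 — baseline SQNR at Nyquist:
SQNR_base = 6.02*N + 1.76
          = 6.02*19 + 1.76
          = 116.14 dB

Step 2 — oversampling processing gain:
G = 10*log10(OSR) = 10*log10(8) = 9.03 dB

Step 3 — total:
SQNR_total = 116.14 + 9.03 = 125.17 dB

Base SQNR = 116.14 dB; oversampled SQNR = 125.17 dB


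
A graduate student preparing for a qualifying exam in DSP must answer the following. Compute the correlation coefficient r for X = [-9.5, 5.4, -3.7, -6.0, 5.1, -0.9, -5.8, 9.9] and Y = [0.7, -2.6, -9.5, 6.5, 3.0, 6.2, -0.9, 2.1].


Pearson correlation coefficient (population):
r = cov(X,Y) / (std(X) * std(Y))
Mean X = -0.6875, Mean Y = 0.6875
Cov(X,Y) = 1.871406
Std(X) = 6.361886, Std(Y) = 4.855779
r = 0.0606

0.0606


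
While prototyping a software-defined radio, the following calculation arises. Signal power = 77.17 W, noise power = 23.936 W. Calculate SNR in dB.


SNR in decibels:
SNR = 10 * log10(Ps / Pn)
    = 10 * log10(77.17 / 23.936)
    = 10 * log10(3.224)
    = 10 * 0.5084
    = 5.08 dB

5.08 dB


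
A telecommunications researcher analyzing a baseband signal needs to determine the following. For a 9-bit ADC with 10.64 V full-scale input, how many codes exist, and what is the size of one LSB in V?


Step 1 — number of quantization levels:
L = 2^N = 2^9 = 512

Step 2 — LSB step size:
delta = Vfs / L
      = 10.64 / 512
      = 0.02078125 V

Levels = 512; step size = 0.02078125 V


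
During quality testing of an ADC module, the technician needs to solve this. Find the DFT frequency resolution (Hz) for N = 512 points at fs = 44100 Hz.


DFT frequency resolution:
df = fs / N
   = 44100 / 512
   = 86.1328 Hz

86.1328 Hz


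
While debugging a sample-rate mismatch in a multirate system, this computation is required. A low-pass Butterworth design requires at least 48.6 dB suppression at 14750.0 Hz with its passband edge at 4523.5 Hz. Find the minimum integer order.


Butterworth filter order formula:
n = log10(10^(A/10) - 1) / (2 * log10(f_stop/f_pass))
10^(48.6/10) - 1 = 72442.596
f_stop/f_pass = 14750.0 / 4523.5 = 3.2607
n = 4.7339 -> ceil = 5

5


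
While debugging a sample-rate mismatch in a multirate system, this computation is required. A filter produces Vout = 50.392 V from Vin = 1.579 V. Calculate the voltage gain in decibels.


Voltage gain in dB:
G = 20 * log10(Vout / Vin)
  = 20 * log10(50.392 / 1.579)
  = 20 * log10(31.91387)
  = 20 * 1.503979
  = 30.08 dB

30.08 dB


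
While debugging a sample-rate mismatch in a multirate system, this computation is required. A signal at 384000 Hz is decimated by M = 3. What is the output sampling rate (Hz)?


Decimation reduces the sample rate:
fs_out = fs_in / M
       = 384000 / 3
       = 128000.0 Hz

128000.0 Hz


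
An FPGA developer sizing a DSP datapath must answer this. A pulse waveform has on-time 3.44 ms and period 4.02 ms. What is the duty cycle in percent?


Duty cycle as a percentage:
DC = (t_on / T) * 100
   = (3.44 / 4.02) * 100
   = 0.855721 * 100
   = 85.57 %

85.57 %


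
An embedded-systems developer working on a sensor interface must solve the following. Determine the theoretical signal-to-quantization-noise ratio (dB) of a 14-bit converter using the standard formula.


Theoretical SNR for a full-scale sinusoid:
SNR = 6.02 * N + 1.76
    = 6.02 * 14 + 1.76
    = 84.28 + 1.76
    = 86.04 dB

86.04 dB


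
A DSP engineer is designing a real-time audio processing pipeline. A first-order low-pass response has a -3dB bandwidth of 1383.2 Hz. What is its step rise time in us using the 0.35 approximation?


Rise time from bandwidth relationship:
tr = 0.35 / BW
   = 0.35 / 1383.2
   = 0.0002530364372 s
   = 253.0364 us

253.0364 us


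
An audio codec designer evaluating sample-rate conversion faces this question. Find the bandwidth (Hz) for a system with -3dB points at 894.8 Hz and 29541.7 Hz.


Bandwidth is the difference of -3dB frequencies:
BW = f_high - f_low
   = 29541.7 - 894.8
   = 28646.9 Hz

28646.9 Hz


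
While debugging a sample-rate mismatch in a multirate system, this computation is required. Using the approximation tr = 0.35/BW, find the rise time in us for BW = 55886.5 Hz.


Rise time from bandwidth relationship:
tr = 0.35 / BW
   = 0.35 / 55886.5
   = 6.262693137e-06 s
   = 6.2627 us

6.2627 us


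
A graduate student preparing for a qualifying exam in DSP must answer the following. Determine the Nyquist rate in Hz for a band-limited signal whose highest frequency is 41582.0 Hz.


The Nyquist rate is twice the maximum frequency component.
fs_min = 2 * fmax
      = 2 * 41582.0
      = 83164.0 Hz

83164.0


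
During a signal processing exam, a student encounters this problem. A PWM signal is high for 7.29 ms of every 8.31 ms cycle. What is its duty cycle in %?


Duty cycle as a percentage:
DC = (t_on / T) * 100
   = (7.29 / 8.31) * 100
   = 0.877256 * 100
   = 87.73 %

87.73 %


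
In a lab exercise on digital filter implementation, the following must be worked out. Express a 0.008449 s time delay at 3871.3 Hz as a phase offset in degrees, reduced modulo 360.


Phase shift from frequency and time delay:
phi = 360 * f * t_delay
    = 360 * 3871.3 * 0.008449
    = 11775.1 degrees
    mod 360 = 255.1 degrees

255.1 degrees


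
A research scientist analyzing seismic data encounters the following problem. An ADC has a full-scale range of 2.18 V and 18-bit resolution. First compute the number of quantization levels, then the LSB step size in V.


Step 1 — number of quantization levels:
L = 2^N = 2^18 = 262144

Step 2 — LSB step size:
delta = Vfs / L
      = 2.18 / 262144
      = 8.32e-06 V

Levels = 262144; step size = 8.32e-06 V


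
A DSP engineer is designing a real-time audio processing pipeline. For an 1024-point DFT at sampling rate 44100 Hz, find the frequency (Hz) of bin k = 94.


Frequency of DFT bin k:
f_k = k * fs / N
    = 94 * 44100 / 1024
    = 4145400 / 1024
    = 4048.242 Hz

4048.242 Hz


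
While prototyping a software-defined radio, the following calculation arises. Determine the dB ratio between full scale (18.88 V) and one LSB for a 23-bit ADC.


Dynamic range from full-scale to LSB:
V_min = V_max / 2^bits = 18.88 / 2^23
DR = 20 * log10(V_max / V_min)
   = 20 * log10(2^23)
   = 20 * 23 * log10(2)
   = 138.47 dB

138.47 dB


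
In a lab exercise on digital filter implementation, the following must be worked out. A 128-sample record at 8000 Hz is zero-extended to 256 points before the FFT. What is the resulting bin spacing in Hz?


Frequency resolution after zero-padding:
N_padded = 128 * 2 = 256
df = fs / N_padded
   = 8000 / 256
   = 31.25 Hz

31.25 Hz


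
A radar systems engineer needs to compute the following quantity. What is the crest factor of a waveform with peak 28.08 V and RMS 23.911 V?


Crest factor is the ratio of peak to RMS:
CF = V_peak / V_rms
   = 28.08 / 23.911
   = 1.1744

1.1744


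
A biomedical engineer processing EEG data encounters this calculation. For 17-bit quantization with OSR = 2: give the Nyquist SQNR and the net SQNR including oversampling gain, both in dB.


Step 1 — baseline SQNR at Nyquist:
SQNR_base = 6.02*N + 1.76
          = 6.02*17 + 1.76
          = 104.1 dB

Step 2 — oversampling processing gain:
G = 10*log10(OSR) = 10*log10(2) = 3.01 dB

Step 3 — total:
SQNR_total = 104.1 + 3.01 = 107.11 dB

Base SQNR = 104.1 dB; oversampled SQNR = 107.11 dB


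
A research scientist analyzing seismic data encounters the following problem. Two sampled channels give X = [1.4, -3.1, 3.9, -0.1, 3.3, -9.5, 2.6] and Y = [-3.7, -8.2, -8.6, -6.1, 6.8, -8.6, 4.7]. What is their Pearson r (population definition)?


Pearson correlation coefficient (population):
r = cov(X,Y) / (std(X) * std(Y))
Mean X = -0.2143, Mean Y = -3.3857
Cov(X,Y) = 14.08449
Std(X) = 4.381268, Std(Y) = 6.025524
r = 0.5335

0.5335


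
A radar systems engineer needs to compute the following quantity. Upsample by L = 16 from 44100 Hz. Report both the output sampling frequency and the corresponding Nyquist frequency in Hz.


Step 1 — output sample rate after interpolation by L:
fs_out = L * fs_in = 16 * 44100 = 705600 Hz

Step 2 — Nyquist frequency of the output stream:
f_Nyq = fs_out / 2 = 705600 / 2 = 352800.0 Hz

fs_out = 705600 Hz; f_Nyquist = 352800.0 Hz


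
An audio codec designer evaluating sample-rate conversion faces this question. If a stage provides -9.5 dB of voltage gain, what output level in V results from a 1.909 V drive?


Output voltage from dB gain:
V_out = V_in * 10^(gain_dB / 20)
      = 1.909 * 10^(-9.5 / 20)
      = 1.909 * 0.334965
      = 0.6394 V

0.6394 V


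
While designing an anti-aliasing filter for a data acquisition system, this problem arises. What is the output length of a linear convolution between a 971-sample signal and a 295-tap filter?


Linear convolution output length:
L = N + M - 1
  = 971 + 295 - 1
  = 1265 samples

1265


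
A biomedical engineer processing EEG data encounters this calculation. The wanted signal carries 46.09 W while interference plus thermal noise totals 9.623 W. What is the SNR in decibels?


SNR in decibels:
SNR = 10 * log10(Ps / Pn)
    = 10 * log10(46.09 / 9.623)
    = 10 * log10(4.7896)
    = 10 * 0.6803
    = 6.8 dB

6.8 dB


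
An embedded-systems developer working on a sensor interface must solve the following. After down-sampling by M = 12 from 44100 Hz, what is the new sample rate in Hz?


Decimation reduces the sample rate:
fs_out = fs_in / M
       = 44100 / 12
       = 3675.0 Hz

3675.0 Hz


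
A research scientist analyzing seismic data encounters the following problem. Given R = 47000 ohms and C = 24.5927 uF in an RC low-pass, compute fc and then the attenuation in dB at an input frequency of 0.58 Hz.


Step 1 — cutoff frequency:
fc = 1 / (2*pi*R*C)
C = 24.5927 uF = 2.45927e-05 F
fc = 1 / (2*pi*47000*2.45927e-05)
   = 0.137694 Hz

Step 2 — magnitude at f = 0.58 Hz:
|H(f)| = 1 / sqrt(1 + (f/fc)^2)
f/fc = 0.58 / 0.137694 = 4.212239
|H| = 1 / sqrt(1 + 17.742957) = 0.2309835
|H|_dB = 20*log10(0.2309835) = -12.73 dB

fc = 0.137694 Hz; |H(0.58 Hz)| = -12.73 dB


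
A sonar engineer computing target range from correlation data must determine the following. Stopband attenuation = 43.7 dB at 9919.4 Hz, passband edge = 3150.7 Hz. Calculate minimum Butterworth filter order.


Butterworth filter order formula:
n = log10(10^(A/10) - 1) / (2 * log10(f_stop/f_pass))
10^(43.7/10) - 1 = 23441.2882
f_stop/f_pass = 9919.4 / 3150.7 = 3.1483
n = 4.3868 -> ceil = 5

5


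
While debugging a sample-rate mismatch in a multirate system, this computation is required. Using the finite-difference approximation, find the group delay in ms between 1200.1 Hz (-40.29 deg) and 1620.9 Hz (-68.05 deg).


Group delay from phase difference:
tau = -d(phi)/d(omega)
d(phi) = -27.76 deg = -0.484503 rad
d(omega) = 2*pi*(1620.9 - 1200.1) = 2643.9644 rad/s
tau = -(-0.484503) / 2643.9644
    = 0.1832 ms

0.1832 ms


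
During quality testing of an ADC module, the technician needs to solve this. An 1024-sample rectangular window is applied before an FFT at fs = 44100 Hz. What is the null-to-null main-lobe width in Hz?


Main lobe width for a rectangular window:
Width = 2 * fs / N
      = 2 * 44100 / 1024
      = 88200 / 1024
      = 86.133 Hz

86.133 Hz


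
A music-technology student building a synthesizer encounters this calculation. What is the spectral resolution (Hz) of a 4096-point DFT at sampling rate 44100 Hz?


DFT frequency resolution:
df = fs / N
   = 44100 / 4096
   = 10.7666 Hz

10.7666 Hz


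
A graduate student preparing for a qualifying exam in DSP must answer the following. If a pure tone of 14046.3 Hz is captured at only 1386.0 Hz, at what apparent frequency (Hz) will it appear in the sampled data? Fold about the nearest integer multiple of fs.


Compute the nearest integer multiple of fs to the signal:
n = round(14046.3 / 1386.0) = 10
f_alias = |14046.3 - 10 * 1386.0|
        = |14046.3 - 13860.0|
        = 186.3 Hz

186.3


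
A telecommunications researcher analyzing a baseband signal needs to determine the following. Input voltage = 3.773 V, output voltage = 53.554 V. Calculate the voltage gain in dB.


Voltage gain in dB:
G = 20 * log10(Vout / Vin)
  = 20 * log10(53.554 / 3.773)
  = 20 * log10(14.19401)
  = 20 * 1.152105
  = 23.04 dB

23.04 dB


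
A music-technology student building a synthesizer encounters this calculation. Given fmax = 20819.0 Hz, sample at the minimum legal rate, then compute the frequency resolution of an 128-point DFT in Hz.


Step 1 — Nyquist sampling rate:
fs = 2 * fmax = 2 * 20819.0 = 41638.0 Hz

Step 2 — DFT bin spacing:
df = fs / N = 41638.0 / 128 = 325.2969 Hz

325.2969 Hz


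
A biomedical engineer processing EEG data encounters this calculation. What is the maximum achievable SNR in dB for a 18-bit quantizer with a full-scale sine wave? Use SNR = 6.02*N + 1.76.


Theoretical SNR for a full-scale sinusoid:
SNR = 6.02 * N + 1.76
    = 6.02 * 18 + 1.76
    = 108.36 + 1.76
    = 110.12 dB

110.12 dB


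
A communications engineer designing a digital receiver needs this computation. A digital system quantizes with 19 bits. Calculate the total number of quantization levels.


Number of quantization levels = 2^N
= 2^19
= 524288

524288


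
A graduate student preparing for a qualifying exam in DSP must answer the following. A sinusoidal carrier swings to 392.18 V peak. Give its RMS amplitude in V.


RMS voltage for a sinusoidal waveform:
V_rms = V_peak / sqrt(2)
      = 392.18 / 1.414214
      = 277.313 V

277.313 V


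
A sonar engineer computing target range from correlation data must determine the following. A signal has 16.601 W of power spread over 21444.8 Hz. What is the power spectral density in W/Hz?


Power spectral density:
PSD = P / BW
    = 16.601 / 21444.8
    = 0.00077413 W/Hz

0.00077413 W/Hz


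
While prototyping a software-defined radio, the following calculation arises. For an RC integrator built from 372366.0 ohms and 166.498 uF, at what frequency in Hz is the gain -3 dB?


Cutoff frequency of a first-order RC filter:
fc = 1 / (2 * pi * R * C)
C = 166.498 uF = 0.000166498 F
fc = 1 / (2 * pi * 372366.0 * 0.000166498)
   = 1 / 389.54614329636
   = 0.002567 Hz

0.002567 Hz


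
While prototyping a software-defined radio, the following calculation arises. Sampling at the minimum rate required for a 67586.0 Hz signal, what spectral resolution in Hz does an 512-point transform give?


Step 1 — Nyquist sampling rate:
fs = 2 * fmax = 2 * 67586.0 = 135172.0 Hz

Step 2 — DFT bin spacing:
df = fs / N = 135172.0 / 512 = 264.0078 Hz

264.0078 Hz


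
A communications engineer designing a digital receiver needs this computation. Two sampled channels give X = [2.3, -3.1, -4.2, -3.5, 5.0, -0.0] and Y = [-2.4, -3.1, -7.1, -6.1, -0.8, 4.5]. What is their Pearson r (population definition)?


Pearson correlation coefficient (population):
r = cov(X,Y) / (std(X) * std(Y))
Mean X = -0.5833, Mean Y = -2.5
Cov(X,Y) = 7.085
Std(X) = 3.360266, Std(Y) = 3.794294
r = 0.5557

0.5557


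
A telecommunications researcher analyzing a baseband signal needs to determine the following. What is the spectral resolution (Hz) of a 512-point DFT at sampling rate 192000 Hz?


DFT frequency resolution:
df = fs / N
   = 192000 / 512
   = 375.0 Hz

375.0 Hz


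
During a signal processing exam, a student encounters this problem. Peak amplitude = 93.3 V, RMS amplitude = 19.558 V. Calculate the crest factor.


Crest factor is the ratio of peak to RMS:
CF = V_peak / V_rms
   = 93.3 / 19.558
   = 4.7704

4.7704


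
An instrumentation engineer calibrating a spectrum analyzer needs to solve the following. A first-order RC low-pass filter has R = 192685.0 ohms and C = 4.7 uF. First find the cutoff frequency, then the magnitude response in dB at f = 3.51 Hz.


Step 1 — cutoff frequency:
fc = 1 / (2*pi*R*C)
C = 4.7 uF = 4.7e-06 F
fc = 1 / (2*pi*192685.0*4.7e-06)
   = 0.175742 Hz

Step 2 — magnitude at f = 3.51 Hz:
|H(f)| = 1 / sqrt(1 + (f/fc)^2)
f/fc = 3.51 / 0.175742 = 19.97246
|H| = 1 / sqrt(1 + 398.899158) = 0.0500063
|H|_dB = 20*log10(0.0500063) = -26.02 dB

fc = 0.175742 Hz; |H(3.51 Hz)| = -26.02 dB


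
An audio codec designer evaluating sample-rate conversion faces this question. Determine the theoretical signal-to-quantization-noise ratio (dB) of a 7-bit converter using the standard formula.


Theoretical SNR for a full-scale sinusoid:
SNR = 6.02 * N + 1.76
    = 6.02 * 7 + 1.76
    = 42.14 + 1.76
    = 43.9 dB

43.9 dB


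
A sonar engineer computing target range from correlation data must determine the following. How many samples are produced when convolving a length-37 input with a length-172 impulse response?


Linear convolution output length:
L = N + M - 1
  = 37 + 172 - 1
  = 208 samples

208


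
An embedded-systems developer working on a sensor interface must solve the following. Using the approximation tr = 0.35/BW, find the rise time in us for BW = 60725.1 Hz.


Rise time from bandwidth relationship:
tr = 0.35 / BW
   = 0.35 / 60725.1
   = 5.763679269e-06 s
   = 5.7637 us

5.7637 us


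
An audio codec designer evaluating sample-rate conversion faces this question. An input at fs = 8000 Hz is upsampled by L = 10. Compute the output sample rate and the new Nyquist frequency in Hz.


Step 1 — output sample rate after interpolation by L:
fs_out = L * fs_in = 10 * 8000 = 80000 Hz

Step 2 — Nyquist frequency of the output stream:
f_Nyq = fs_out / 2 = 80000 / 2 = 40000.0 Hz

fs_out = 80000 Hz; f_Nyquist = 40000.0 Hz


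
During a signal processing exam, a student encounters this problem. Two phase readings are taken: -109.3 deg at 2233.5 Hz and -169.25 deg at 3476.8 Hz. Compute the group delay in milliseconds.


Group delay from phase difference:
tau = -d(phi)/d(omega)
d(phi) = -59.95 deg = -1.046325 rad
d(omega) = 2*pi*(3476.8 - 2233.5) = 7811.8843 rad/s
tau = -(-1.046325) / 7811.8843
    = 0.1339 ms

0.1339 ms


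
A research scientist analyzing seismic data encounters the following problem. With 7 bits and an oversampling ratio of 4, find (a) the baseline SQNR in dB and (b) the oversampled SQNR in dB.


Step 1 — baseline SQNR at Nyquist:
SQNR_base = 6.02*N + 1.76
          = 6.02*7 + 1.76
          = 43.9 dB

Step 2 — oversampling processing gain:
G = 10*log10(OSR) = 10*log10(4) = 6.02 dB

Step 3 — total:
SQNR_total = 43.9 + 6.02 = 49.92 dB

Base SQNR = 43.9 dB; oversampled SQNR = 49.92 dB


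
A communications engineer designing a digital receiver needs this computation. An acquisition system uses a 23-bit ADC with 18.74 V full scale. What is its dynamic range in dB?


Dynamic range from full-scale to LSB:
V_min = V_max / 2^bits = 18.74 / 2^23
DR = 20 * log10(V_max / V_min)
   = 20 * log10(2^23)
   = 20 * 23 * log10(2)
   = 138.47 dB

138.47 dB


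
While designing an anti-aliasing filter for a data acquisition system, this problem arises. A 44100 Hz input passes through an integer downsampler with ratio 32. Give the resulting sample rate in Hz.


Decimation reduces the sample rate:
fs_out = fs_in / M
       = 44100 / 32
       = 1378.125 Hz

1378.125 Hz


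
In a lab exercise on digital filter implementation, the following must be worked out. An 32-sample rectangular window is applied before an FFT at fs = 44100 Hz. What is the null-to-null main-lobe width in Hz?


Main lobe width for a rectangular window:
Width = 2 * fs / N
      = 2 * 44100 / 32
      = 88200 / 32
      = 2756.25 Hz

2756.25 Hz


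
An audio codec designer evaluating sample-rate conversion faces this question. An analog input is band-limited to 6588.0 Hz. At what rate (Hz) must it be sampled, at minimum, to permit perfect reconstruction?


The Nyquist rate is twice the maximum frequency component.
fs_min = 2 * fmax
      = 2 * 6588.0
      = 13176.0 Hz

13176.0


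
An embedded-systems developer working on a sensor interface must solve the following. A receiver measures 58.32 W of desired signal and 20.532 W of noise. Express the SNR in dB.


SNR in decibels:
SNR = 10 * log10(Ps / Pn)
    = 10 * log10(58.32 / 20.532)
    = 10 * log10(2.8404)
    = 10 * 0.4534
    = 4.53 dB

4.53 dB


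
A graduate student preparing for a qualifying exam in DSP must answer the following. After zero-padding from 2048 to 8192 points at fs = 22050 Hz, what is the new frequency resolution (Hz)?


Frequency resolution after zero-padding:
N_padded = 2048 * 4 = 8192
df = fs / N_padded
   = 22050 / 8192
   = 2.6917 Hz

2.6917 Hz


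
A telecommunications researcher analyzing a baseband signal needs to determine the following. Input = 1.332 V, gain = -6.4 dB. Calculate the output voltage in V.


Output voltage from dB gain:
V_out = V_in * 10^(gain_dB / 20)
      = 1.332 * 10^(-6.4 / 20)
      = 1.332 * 0.47863
      = 0.6375 V

0.6375 V
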